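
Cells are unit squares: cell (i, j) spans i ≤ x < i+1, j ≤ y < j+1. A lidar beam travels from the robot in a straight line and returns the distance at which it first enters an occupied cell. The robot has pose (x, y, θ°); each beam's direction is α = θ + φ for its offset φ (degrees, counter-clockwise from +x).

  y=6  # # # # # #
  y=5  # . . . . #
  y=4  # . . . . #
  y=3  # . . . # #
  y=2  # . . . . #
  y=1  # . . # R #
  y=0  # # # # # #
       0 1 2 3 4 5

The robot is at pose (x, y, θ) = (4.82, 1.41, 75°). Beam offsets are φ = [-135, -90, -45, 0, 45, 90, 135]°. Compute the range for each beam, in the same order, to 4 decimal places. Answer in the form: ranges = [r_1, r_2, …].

beam 1: φ=-135°, α=300°
  cosα=0.5000 sinα=-0.8660 | (4,1) | tMaxX 0.3600 tMaxY 0.4734 | tΔX 2.0000 tΔY 1.1547
    t=0.3600 [x] (5,1) — stop
  → r_1 = 0.3600
beam 2: φ=-90°, α=345°
  cosα=0.9659 sinα=-0.2588 | (4,1) | tMaxX 0.1863 tMaxY 1.5841 | tΔX 1.0353 tΔY 3.8637
    t=0.1863 [x] (5,1) — stop
  → r_2 = 0.1863
beam 3: φ=-45°, α=30°
  cosα=0.8660 sinα=0.5000 | (4,1) | tMaxX 0.2078 tMaxY 1.1800 | tΔX 1.1547 tΔY 2.0000
    t=0.2078 [x] (5,1) — stop
  → r_3 = 0.2078
beam 4: φ=0°, α=75°
  cosα=0.2588 sinα=0.9659 | (4,1) | tMaxX 0.6955 tMaxY 0.6108 | tΔX 3.8637 tΔY 1.0353
    t=0.6108 [y] (4,2)
    t=0.6955 [x] (5,2) — stop
  → r_4 = 0.6955
beam 5: φ=45°, α=120°
  cosα=-0.5000 sinα=0.8660 | (4,1) | tMaxX 1.6400 tMaxY 0.6813 | tΔX 2.0000 tΔY 1.1547
    t=0.6813 [y] (4,2)
    t=1.6400 [x] (3,2)
    t=1.8360 [y] (3,3)
    t=2.9907 [y] (3,4)
    t=3.6400 [x] (2,4)
    t=4.1454 [y] (2,5)
    t=5.3001 [y] (2,6) — stop
  → r_5 = 5.3001
beam 6: φ=90°, α=165°
  cosα=-0.9659 sinα=0.2588 | (4,1) | tMaxX 0.8489 tMaxY 2.2796 | tΔX 1.0353 tΔY 3.8637
    t=0.8489 [x] (3,1) — stop
  → r_6 = 0.8489
beam 7: φ=135°, α=210°
  cosα=-0.8660 sinα=-0.5000 | (4,1) | tMaxX 0.9469 tMaxY 0.8200 | tΔX 1.1547 tΔY 2.0000
    t=0.8200 [y] (4,0) — stop
  → r_7 = 0.8200

ranges = [0.3600, 0.1863, 0.2078, 0.6955, 5.3001, 0.8489, 0.8200]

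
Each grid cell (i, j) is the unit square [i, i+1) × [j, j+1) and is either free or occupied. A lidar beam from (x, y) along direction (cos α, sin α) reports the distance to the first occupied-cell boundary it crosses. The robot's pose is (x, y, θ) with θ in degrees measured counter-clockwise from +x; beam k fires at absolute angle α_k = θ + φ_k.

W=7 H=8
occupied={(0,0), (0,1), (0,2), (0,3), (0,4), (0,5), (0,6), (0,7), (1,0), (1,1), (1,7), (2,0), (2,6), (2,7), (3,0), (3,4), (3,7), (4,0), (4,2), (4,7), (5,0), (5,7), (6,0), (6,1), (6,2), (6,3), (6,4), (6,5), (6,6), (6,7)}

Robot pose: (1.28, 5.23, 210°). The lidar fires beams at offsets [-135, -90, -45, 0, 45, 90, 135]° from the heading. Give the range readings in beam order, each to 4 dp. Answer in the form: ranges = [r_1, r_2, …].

beam 1: φ=-135°, α=75°
  cosα=0.2588 sinα=0.9659 | (1,5) | tMaxX 2.7819 tMaxY 0.7972 | tΔX 3.8637 tΔY 1.0353
    t=0.7972 [y] (1,6)
    t=1.8324 [y] (1,7) — stop
  → r_1 = 1.8324
beam 2: φ=-90°, α=120°
  cosα=-0.5000 sinα=0.8660 | (1,5) | tMaxX 0.5600 tMaxY 0.8891 | tΔX 2.0000 tΔY 1.1547
    t=0.5600 [x] (0,5) — stop
  → r_2 = 0.5600
beam 3: φ=-45°, α=165°
  cosα=-0.9659 sinα=0.2588 | (1,5) | tMaxX 0.2899 tMaxY 2.9751 | tΔX 1.0353 tΔY 3.8637
    t=0.2899 [x] (0,5) — stop
  → r_3 = 0.2899
beam 4: φ=0°, α=210°
  cosα=-0.8660 sinα=-0.5000 | (1,5) | tMaxX 0.3233 tMaxY 0.4600 | tΔX 1.1547 tΔY 2.0000
    t=0.3233 [x] (0,5) — stop
  → r_4 = 0.3233
beam 5: φ=45°, α=255°
  cosα=-0.2588 sinα=-0.9659 | (1,5) | tMaxX 1.0818 tMaxY 0.2381 | tΔX 3.8637 tΔY 1.0353
    t=0.2381 [y] (1,4)
    t=1.0818 [x] (0,4) — stop
  → r_5 = 1.0818
beam 6: φ=90°, α=300°
  cosα=0.5000 sinα=-0.8660 | (1,5) | tMaxX 1.4400 tMaxY 0.2656 | tΔX 2.0000 tΔY 1.1547
    t=0.2656 [y] (1,4)
    t=1.4203 [y] (1,3)
    t=1.4400 [x] (2,3)
    t=2.5750 [y] (2,2)
    t=3.4400 [x] (3,2)
    t=3.7297 [y] (3,1)
    t=4.8844 [y] (3,0) — stop
  → r_6 = 4.8844
beam 7: φ=135°, α=345°
  cosα=0.9659 sinα=-0.2588 | (1,5) | tMaxX 0.7454 tMaxY 0.8887 | tΔX 1.0353 tΔY 3.8637
    t=0.7454 [x] (2,5)
    t=0.8887 [y] (2,4)
    t=1.7807 [x] (3,4) — stop
  → r_7 = 1.7807

ranges = [1.8324, 0.5600, 0.2899, 0.3233, 1.0818, 4.8844, 1.7807]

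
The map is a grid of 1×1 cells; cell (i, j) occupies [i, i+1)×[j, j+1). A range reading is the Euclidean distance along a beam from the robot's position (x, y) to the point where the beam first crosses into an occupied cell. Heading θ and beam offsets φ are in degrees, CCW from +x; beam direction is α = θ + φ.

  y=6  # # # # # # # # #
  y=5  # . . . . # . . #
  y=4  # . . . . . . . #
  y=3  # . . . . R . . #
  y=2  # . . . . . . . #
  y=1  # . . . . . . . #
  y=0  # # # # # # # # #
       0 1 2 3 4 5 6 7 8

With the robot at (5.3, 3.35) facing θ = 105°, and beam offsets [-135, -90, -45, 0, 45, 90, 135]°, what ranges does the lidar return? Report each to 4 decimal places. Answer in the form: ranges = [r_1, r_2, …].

beam 1: φ=-135°, α=330°
  dir = (cos 330°, sin 330°) = (0.8660, -0.5000); from cell (5,3)
  next x-line at t=0.8083, next y-line at t=0.7000; Δt_x=1.1547, Δt_y=2.0000
    y: enter (5,2) at t=0.7000
    x: enter (6,2) at t=0.8083
    x: enter (7,2) at t=1.9630
    y: enter (7,1) at t=2.7000
    x: enter (8,1) at t=3.1177 ← occupied
  → r_1 = 3.1177
beam 2: φ=-90°, α=15°
  dir = (cos 15°, sin 15°) = (0.9659, 0.2588); from cell (5,3)
  next x-line at t=0.7247, next y-line at t=2.5114; Δt_x=1.0353, Δt_y=3.8637
    x: enter (6,3) at t=0.7247
    x: enter (7,3) at t=1.7600
    y: enter (7,4) at t=2.5114
    x: enter (8,4) at t=2.7952 ← occupied
  → r_2 = 2.7952
beam 3: φ=-45°, α=60°
  dir = (cos 60°, sin 60°) = (0.5000, 0.8660); from cell (5,3)
  next x-line at t=1.4000, next y-line at t=0.7506; Δt_x=2.0000, Δt_y=1.1547
    y: enter (5,4) at t=0.7506
    x: enter (6,4) at t=1.4000
    y: enter (6,5) at t=1.9053
    y: enter (6,6) at t=3.0600 ← occupied
  → r_3 = 3.0600
beam 4: φ=0°, α=105°
  dir = (cos 105°, sin 105°) = (-0.2588, 0.9659); from cell (5,3)
  next x-line at t=1.1591, next y-line at t=0.6729; Δt_x=3.8637, Δt_y=1.0353
    y: enter (5,4) at t=0.6729
    x: enter (4,4) at t=1.1591
    y: enter (4,5) at t=1.7082
    y: enter (4,6) at t=2.7435 ← occupied
  → r_4 = 2.7435
beam 5: φ=45°, α=150°
  dir = (cos 150°, sin 150°) = (-0.8660, 0.5000); from cell (5,3)
  next x-line at t=0.3464, next y-line at t=1.3000; Δt_x=1.1547, Δt_y=2.0000
    x: enter (4,3) at t=0.3464
    y: enter (4,4) at t=1.3000
    x: enter (3,4) at t=1.5011
    x: enter (2,4) at t=2.6558
    y: enter (2,5) at t=3.3000
    x: enter (1,5) at t=3.8105
    x: enter (0,5) at t=4.9652 ← occupied
  → r_5 = 4.9652
beam 6: φ=90°, α=195°
  dir = (cos 195°, sin 195°) = (-0.9659, -0.2588); from cell (5,3)
  next x-line at t=0.3106, next y-line at t=1.3523; Δt_x=1.0353, Δt_y=3.8637
    x: enter (4,3) at t=0.3106
    x: enter (3,3) at t=1.3459
    y: enter (3,2) at t=1.3523
    x: enter (2,2) at t=2.3811
    x: enter (1,2) at t=3.4164
    x: enter (0,2) at t=4.4517 ← occupied
  → r_6 = 4.4517
beam 7: φ=135°, α=240°
  dir = (cos 240°, sin 240°) = (-0.5000, -0.8660); from cell (5,3)
  next x-line at t=0.6000, next y-line at t=0.4041; Δt_x=2.0000, Δt_y=1.1547
    y: enter (5,2) at t=0.4041
    x: enter (4,2) at t=0.6000
    y: enter (4,1) at t=1.5588
    x: enter (3,1) at t=2.6000
    y: enter (3,0) at t=2.7135 ← occupied
  → r_7 = 2.7135

ranges = [3.1177, 2.7952, 3.0600, 2.7435, 4.9652, 4.4517, 2.7135]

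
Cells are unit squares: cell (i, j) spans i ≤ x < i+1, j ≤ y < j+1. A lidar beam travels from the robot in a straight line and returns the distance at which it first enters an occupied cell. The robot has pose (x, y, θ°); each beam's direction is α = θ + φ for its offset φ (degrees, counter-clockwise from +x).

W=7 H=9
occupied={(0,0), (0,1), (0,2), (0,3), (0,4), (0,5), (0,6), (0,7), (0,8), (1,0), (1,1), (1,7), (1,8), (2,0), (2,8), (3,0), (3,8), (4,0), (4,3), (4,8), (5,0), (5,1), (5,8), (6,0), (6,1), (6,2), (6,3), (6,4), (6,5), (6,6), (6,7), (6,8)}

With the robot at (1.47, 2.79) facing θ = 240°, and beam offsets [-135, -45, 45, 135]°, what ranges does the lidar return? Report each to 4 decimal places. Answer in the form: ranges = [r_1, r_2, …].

beam 1: φ=-135°, α=105°
  direction (-0.2588, 0.9659); cell (1,2); t to first gridline: x 1.8159, y 0.2174 (then +3.8637 / +1.0353)
    (1,3) via y @ 0.2174
    (1,4) via y @ 1.2527
    (0,4) via x @ 1.8159  # hit
  → r_1 = 1.8159
beam 2: φ=-45°, α=195°
  direction (-0.9659, -0.2588); cell (1,2); t to first gridline: x 0.4866, y 3.0523 (then +1.0353 / +3.8637)
    (0,2) via x @ 0.4866  # hit
  → r_2 = 0.4866
beam 3: φ=45°, α=285°
  direction (0.2588, -0.9659); cell (1,2); t to first gridline: x 2.0478, y 0.8179 (then +3.8637 / +1.0353)
    (1,1) via y @ 0.8179  # hit
  → r_3 = 0.8179
beam 4: φ=135°, α=15°
  direction (0.9659, 0.2588); cell (1,2); t to first gridline: x 0.5487, y 0.8114 (then +1.0353 / +3.8637)
    (2,2) via x @ 0.5487
    (2,3) via y @ 0.8114
    (3,3) via x @ 1.5840
    (4,3) via x @ 2.6192  # hit
  → r_4 = 2.6192

ranges = [1.8159, 0.4866, 0.8179, 2.6192]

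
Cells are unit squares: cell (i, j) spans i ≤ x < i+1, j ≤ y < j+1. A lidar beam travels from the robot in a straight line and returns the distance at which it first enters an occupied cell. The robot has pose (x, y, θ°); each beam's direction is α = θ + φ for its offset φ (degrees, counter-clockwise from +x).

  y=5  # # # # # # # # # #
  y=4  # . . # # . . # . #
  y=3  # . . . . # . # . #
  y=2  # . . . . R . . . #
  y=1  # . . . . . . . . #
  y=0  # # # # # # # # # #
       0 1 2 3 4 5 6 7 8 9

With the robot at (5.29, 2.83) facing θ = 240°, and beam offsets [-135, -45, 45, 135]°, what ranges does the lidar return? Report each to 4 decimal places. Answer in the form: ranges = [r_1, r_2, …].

beam 1: φ=-135°, α=105°
  direction (-0.2588, 0.9659); cell (5,2); t to first gridline: x 1.1205, y 0.1760 (then +3.8637 / +1.0353)
    (5,3) via y @ 0.1760  # hit
  → r_1 = 0.1760
beam 2: φ=-45°, α=195°
  direction (-0.9659, -0.2588); cell (5,2); t to first gridline: x 0.3002, y 3.2069 (then +1.0353 / +3.8637)
    (4,2) via x @ 0.3002
    (3,2) via x @ 1.3355
    (2,2) via x @ 2.3708
    (2,1) via y @ 3.2069
    (1,1) via x @ 3.4061
    (0,1) via x @ 4.4413  # hit
  → r_2 = 4.4413
beam 3: φ=45°, α=285°
  direction (0.2588, -0.9659); cell (5,2); t to first gridline: x 2.7432, y 0.8593 (then +3.8637 / +1.0353)
    (5,1) via y @ 0.8593
    (5,0) via y @ 1.8946  # hit
  → r_3 = 1.8946
beam 4: φ=135°, α=15°
  direction (0.9659, 0.2588); cell (5,2); t to first gridline: x 0.7350, y 0.6568 (then +1.0353 / +3.8637)
    (5,3) via y @ 0.6568  # hit
  → r_4 = 0.6568

ranges = [0.1760, 4.4413, 1.8946, 0.6568]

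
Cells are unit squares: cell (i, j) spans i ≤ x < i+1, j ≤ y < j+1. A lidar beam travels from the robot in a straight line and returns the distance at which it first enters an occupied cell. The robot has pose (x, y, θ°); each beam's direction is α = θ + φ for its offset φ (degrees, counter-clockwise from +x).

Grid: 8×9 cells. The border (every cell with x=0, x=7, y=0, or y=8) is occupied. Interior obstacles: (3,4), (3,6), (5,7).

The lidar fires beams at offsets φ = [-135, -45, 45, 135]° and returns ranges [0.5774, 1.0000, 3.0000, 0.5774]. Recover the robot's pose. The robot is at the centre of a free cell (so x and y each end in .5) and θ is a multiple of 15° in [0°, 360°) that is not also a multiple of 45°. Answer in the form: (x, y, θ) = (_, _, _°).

(x, y, θ) = (1.5, 1.5, 15°)

The pose lattice has 39·16 = 624 candidates. Test each by forward raycasting.
  (6.5, 5.5, 120°): beam 1 = 0.5176 ≠ 0.5774 ✗
  (1.5, 6.5, 285°): beam 3 = 6.3509 ≠ 3.0000 ✗
  (5.5, 1.5, 60°): beam 1 = 0.5176 ≠ 0.5774 ✗
  …
  (1.5, 1.5, 15°): r_1=0.5774, r_2=1.0000, r_3=3.0000, r_4=0.5774 — all match ✓
Only this pose fits every beam.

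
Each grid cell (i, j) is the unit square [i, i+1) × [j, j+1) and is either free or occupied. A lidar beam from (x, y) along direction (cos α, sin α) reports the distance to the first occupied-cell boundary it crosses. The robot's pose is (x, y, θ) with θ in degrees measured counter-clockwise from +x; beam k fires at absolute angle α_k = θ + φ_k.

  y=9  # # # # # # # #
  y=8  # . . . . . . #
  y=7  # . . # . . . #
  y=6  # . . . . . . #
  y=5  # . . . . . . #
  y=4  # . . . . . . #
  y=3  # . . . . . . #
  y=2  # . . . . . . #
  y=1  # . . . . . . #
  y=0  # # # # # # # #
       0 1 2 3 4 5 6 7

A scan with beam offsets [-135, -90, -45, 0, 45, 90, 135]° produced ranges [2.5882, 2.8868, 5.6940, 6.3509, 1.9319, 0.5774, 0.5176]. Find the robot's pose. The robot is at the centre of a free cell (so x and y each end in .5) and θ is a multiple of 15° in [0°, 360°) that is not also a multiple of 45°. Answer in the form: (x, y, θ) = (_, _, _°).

Enumerate (i+0.5, j+0.5, θ) over the 47 free cells and 16 admissible headings. For each, cast all 7 beams and compare to the given ranges.
  (4.5, 1.5, 105°): beam 1 = 1.0000 ≠ 2.5882 ✗
  (2.5, 8.5, 150°): beam 1 = 1.9319 ≠ 2.5882 ✗
  (4.5, 1.5, 330°): beam 1 = 1.9319 ≠ 2.5882 ✗
  (1.5, 1.5, 150°): beam 1 = 5.6940 ≠ 2.5882 ✗
  (4.5, 6.5, 165°): beam 1 = 2.8868 ≠ 2.5882 ✗
  …
  (6.5, 6.5, 240°): r_1=2.5882, r_2=2.8868, r_3=5.6940, r_4=6.3509, r_5=1.9319, r_6=0.5774, r_7=0.5176 — all match ✓
No second candidate reproduces the full scan.

(x, y, θ) = (6.5, 6.5, 240°)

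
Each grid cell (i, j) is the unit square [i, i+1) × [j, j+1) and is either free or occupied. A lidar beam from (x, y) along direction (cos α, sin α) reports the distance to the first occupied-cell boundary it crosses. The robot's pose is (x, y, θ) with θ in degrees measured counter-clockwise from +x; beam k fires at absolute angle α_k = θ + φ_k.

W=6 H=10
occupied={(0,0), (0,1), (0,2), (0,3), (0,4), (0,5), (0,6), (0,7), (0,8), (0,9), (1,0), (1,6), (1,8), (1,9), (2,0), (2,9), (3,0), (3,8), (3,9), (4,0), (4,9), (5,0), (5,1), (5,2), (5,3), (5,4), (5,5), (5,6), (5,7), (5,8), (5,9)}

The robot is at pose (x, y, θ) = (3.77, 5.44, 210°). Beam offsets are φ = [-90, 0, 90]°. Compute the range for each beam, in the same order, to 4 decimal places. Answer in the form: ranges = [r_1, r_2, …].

beam 1: φ=-90°, α=120°
  cosα=-0.5000 sinα=0.8660 | (3,5) | tMaxX 1.5400 tMaxY 0.6466 | tΔX 2.0000 tΔY 1.1547
    t=0.6466 [y] (3,6)
    t=1.5400 [x] (2,6)
    t=1.8013 [y] (2,7)
    t=2.9560 [y] (2,8)
    t=3.5400 [x] (1,8) — stop
  → r_1 = 3.5400
beam 2: φ=0°, α=210°
  cosα=-0.8660 sinα=-0.5000 | (3,5) | tMaxX 0.8891 tMaxY 0.8800 | tΔX 1.1547 tΔY 2.0000
    t=0.8800 [y] (3,4)
    t=0.8891 [x] (2,4)
    t=2.0438 [x] (1,4)
    t=2.8800 [y] (1,3)
    t=3.1985 [x] (0,3) — stop
  → r_2 = 3.1985
beam 3: φ=90°, α=300°
  cosα=0.5000 sinα=-0.8660 | (3,5) | tMaxX 0.4600 tMaxY 0.5081 | tΔX 2.0000 tΔY 1.1547
    t=0.4600 [x] (4,5)
    t=0.5081 [y] (4,4)
    t=1.6628 [y] (4,3)
    t=2.4600 [x] (5,3) — stop
  → r_3 = 2.4600

ranges = [3.5400, 3.1985, 2.4600]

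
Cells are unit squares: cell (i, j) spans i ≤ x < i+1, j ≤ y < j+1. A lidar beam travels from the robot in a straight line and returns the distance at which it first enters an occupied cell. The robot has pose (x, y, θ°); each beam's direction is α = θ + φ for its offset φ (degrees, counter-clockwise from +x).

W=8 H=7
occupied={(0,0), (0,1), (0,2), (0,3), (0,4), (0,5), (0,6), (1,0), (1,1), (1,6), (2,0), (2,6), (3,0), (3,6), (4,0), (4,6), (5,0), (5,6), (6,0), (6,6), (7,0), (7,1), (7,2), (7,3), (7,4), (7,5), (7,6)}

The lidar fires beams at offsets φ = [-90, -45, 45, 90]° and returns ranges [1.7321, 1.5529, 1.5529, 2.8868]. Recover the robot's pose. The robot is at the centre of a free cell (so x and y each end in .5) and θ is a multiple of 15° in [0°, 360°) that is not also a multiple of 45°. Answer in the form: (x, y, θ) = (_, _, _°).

(x, y, θ) = (2.5, 4.5, 150°)

The pose lattice has 29·16 = 464 candidates. Test each by forward raycasting.
  (1.5, 4.5, 150°): beam 3 = 0.5176 ≠ 1.5529 ✗
  (4.5, 3.5, 330°): beam 1 = 2.8868 ≠ 1.7321 ✗
  (1.5, 4.5, 285°): beam 1 = 0.5176 ≠ 1.7321 ✗
  (5.5, 3.5, 150°): beam 1 = 2.8868 ≠ 1.7321 ✗
  …
  (2.5, 4.5, 150°): r_1=1.7321, r_2=1.5529, r_3=1.5529, r_4=2.8868 — all match ✓
Only this pose fits every beam.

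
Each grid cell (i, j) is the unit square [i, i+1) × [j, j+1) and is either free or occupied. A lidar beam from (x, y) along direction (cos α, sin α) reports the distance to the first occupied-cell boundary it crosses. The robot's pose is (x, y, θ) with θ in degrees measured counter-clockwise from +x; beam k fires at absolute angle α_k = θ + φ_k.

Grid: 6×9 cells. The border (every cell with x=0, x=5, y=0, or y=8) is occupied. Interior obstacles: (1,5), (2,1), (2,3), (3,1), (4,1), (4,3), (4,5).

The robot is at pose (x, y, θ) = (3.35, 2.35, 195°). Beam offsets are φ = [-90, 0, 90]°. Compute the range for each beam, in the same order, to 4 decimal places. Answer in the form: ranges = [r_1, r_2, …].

ranges = [1.3523, 1.3523, 0.3623]

beam 1: φ=-90°, α=105°
  direction (-0.2588, 0.9659); cell (3,2); t to first gridline: x 1.3523, y 0.6729 (then +3.8637 / +1.0353)
    (3,3) via y @ 0.6729
    (2,3) via x @ 1.3523  # hit
  → r_1 = 1.3523
beam 2: φ=0°, α=195°
  direction (-0.9659, -0.2588); cell (3,2); t to first gridline: x 0.3623, y 1.3523 (then +1.0353 / +3.8637)
    (2,2) via x @ 0.3623
    (2,1) via y @ 1.3523  # hit
  → r_2 = 1.3523
beam 3: φ=90°, α=285°
  direction (0.2588, -0.9659); cell (3,2); t to first gridline: x 2.5114, y 0.3623 (then +3.8637 / +1.0353)
    (3,1) via y @ 0.3623  # hit
  → r_3 = 0.3623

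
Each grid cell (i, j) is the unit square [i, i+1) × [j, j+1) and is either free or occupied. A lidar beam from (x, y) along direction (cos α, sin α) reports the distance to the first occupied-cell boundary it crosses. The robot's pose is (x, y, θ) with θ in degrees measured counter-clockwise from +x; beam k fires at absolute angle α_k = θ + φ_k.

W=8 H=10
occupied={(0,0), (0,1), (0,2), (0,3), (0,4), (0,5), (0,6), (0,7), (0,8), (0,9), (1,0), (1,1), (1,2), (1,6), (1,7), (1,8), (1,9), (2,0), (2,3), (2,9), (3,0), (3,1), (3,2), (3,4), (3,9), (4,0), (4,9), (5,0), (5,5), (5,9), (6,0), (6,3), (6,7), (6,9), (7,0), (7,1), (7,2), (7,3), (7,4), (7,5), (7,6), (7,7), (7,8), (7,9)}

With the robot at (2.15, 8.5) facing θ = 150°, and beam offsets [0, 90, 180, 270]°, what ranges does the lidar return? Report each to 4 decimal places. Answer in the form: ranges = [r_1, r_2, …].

beam 1: φ=0°, α=150°
  direction (-0.8660, 0.5000); cell (2,8); t to first gridline: x 0.1732, y 1.0000 (then +1.1547 / +2.0000)
    (1,8) via x @ 0.1732  # hit
  → r_1 = 0.1732
beam 2: φ=90°, α=240°
  direction (-0.5000, -0.8660); cell (2,8); t to first gridline: x 0.3000, y 0.5774 (then +2.0000 / +1.1547)
    (1,8) via x @ 0.3000  # hit
  → r_2 = 0.3000
beam 3: φ=180°, α=330°
  direction (0.8660, -0.5000); cell (2,8); t to first gridline: x 0.9815, y 1.0000 (then +1.1547 / +2.0000)
    (3,8) via x @ 0.9815
    (3,7) via y @ 1.0000
    (4,7) via x @ 2.1362
    (4,6) via y @ 3.0000
    (5,6) via x @ 3.2909
    (6,6) via x @ 4.4456
    (6,5) via y @ 5.0000
    (7,5) via x @ 5.6003  # hit
  → r_3 = 5.6003
beam 4: φ=270°, α=60°
  direction (0.5000, 0.8660); cell (2,8); t to first gridline: x 1.7000, y 0.5774 (then +2.0000 / +1.1547)
    (2,9) via y @ 0.5774  # hit
  → r_4 = 0.5774

ranges = [0.1732, 0.3000, 5.6003, 0.5774]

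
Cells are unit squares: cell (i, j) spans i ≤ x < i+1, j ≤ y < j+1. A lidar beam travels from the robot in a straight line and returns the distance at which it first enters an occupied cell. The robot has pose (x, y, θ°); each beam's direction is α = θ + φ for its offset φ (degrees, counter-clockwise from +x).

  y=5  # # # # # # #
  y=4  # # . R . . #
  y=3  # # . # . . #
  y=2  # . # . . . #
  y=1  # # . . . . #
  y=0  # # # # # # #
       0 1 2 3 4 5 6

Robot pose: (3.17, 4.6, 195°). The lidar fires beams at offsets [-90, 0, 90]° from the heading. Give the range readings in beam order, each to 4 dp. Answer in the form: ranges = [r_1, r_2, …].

ranges = [0.4141, 1.2113, 0.6212]

beam 1: φ=-90°, α=105°
  direction (-0.2588, 0.9659); cell (3,4); t to first gridline: x 0.6568, y 0.4141 (then +3.8637 / +1.0353)
    (3,5) via y @ 0.4141  # hit
  → r_1 = 0.4141
beam 2: φ=0°, α=195°
  direction (-0.9659, -0.2588); cell (3,4); t to first gridline: x 0.1760, y 2.3182 (then +1.0353 / +3.8637)
    (2,4) via x @ 0.1760
    (1,4) via x @ 1.2113  # hit
  → r_2 = 1.2113
beam 3: φ=90°, α=285°
  direction (0.2588, -0.9659); cell (3,4); t to first gridline: x 3.2069, y 0.6212 (then +3.8637 / +1.0353)
    (3,3) via y @ 0.6212  # hit
  → r_3 = 0.6212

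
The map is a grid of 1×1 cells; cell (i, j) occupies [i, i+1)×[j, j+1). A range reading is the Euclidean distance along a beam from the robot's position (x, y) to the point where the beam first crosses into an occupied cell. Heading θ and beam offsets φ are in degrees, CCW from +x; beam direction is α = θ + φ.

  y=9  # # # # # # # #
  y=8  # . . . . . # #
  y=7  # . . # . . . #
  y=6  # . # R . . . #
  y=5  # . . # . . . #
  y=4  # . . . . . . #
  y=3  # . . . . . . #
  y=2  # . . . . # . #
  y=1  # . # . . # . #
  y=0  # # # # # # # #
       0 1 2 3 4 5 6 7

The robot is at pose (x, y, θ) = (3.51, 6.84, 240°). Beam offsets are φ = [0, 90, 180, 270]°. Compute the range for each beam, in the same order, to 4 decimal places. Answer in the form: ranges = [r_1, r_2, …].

beam 1: φ=0°, α=240°
  d=(-0.5000,-0.8660)  start (3,6)  tX=1.0200 tY=0.9699  stride 1/|dx|=2.0000 1/|dy|=1.1547
    cross y-line → (3,5), t=0.9699 (wall)
  → r_1 = 0.9699
beam 2: φ=90°, α=330°
  d=(0.8660,-0.5000)  start (3,6)  tX=0.5658 tY=1.6800  stride 1/|dx|=1.1547 1/|dy|=2.0000
    cross x-line → (4,6), t=0.5658
    cross y-line → (4,5), t=1.6800
    cross x-line → (5,5), t=1.7205
    cross x-line → (6,5), t=2.8752
    cross y-line → (6,4), t=3.6800
    cross x-line → (7,4), t=4.0299 (wall)
  → r_2 = 4.0299
beam 3: φ=180°, α=60°
  d=(0.5000,0.8660)  start (3,6)  tX=0.9800 tY=0.1848  stride 1/|dx|=2.0000 1/|dy|=1.1547
    cross y-line → (3,7), t=0.1848 (wall)
  → r_3 = 0.1848
beam 4: φ=270°, α=150°
  d=(-0.8660,0.5000)  start (3,6)  tX=0.5889 tY=0.3200  stride 1/|dx|=1.1547 1/|dy|=2.0000
    cross y-line → (3,7), t=0.3200 (wall)
  → r_4 = 0.3200

ranges = [0.9699, 4.0299, 0.1848, 0.3200]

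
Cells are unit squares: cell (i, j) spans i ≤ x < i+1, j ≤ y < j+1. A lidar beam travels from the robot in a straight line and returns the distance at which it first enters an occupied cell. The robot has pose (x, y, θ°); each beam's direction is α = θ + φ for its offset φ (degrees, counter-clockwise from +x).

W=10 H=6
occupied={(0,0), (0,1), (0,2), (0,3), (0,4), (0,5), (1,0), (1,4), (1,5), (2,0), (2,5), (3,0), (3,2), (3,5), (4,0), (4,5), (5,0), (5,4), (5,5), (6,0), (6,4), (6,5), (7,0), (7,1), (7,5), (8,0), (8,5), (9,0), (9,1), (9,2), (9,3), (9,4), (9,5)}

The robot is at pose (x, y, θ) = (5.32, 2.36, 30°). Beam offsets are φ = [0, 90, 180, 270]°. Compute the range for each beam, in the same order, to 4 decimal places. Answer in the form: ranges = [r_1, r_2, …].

beam 1: φ=0°, α=30°
  dir = (cos 30°, sin 30°) = (0.8660, 0.5000); from cell (5,2)
  next x-line at t=0.7852, next y-line at t=1.2800; Δt_x=1.1547, Δt_y=2.0000
    x: enter (6,2) at t=0.7852
    y: enter (6,3) at t=1.2800
    x: enter (7,3) at t=1.9399
    x: enter (8,3) at t=3.0946
    y: enter (8,4) at t=3.2800
    x: enter (9,4) at t=4.2493 ← occupied
  → r_1 = 4.2493
beam 2: φ=90°, α=120°
  dir = (cos 120°, sin 120°) = (-0.5000, 0.8660); from cell (5,2)
  next x-line at t=0.6400, next y-line at t=0.7390; Δt_x=2.0000, Δt_y=1.1547
    x: enter (4,2) at t=0.6400
    y: enter (4,3) at t=0.7390
    y: enter (4,4) at t=1.8937
    x: enter (3,4) at t=2.6400
    y: enter (3,5) at t=3.0484 ← occupied
  → r_2 = 3.0484
beam 3: φ=180°, α=210°
  dir = (cos 210°, sin 210°) = (-0.8660, -0.5000); from cell (5,2)
  next x-line at t=0.3695, next y-line at t=0.7200; Δt_x=1.1547, Δt_y=2.0000
    x: enter (4,2) at t=0.3695
    y: enter (4,1) at t=0.7200
    x: enter (3,1) at t=1.5242
    x: enter (2,1) at t=2.6789
    y: enter (2,0) at t=2.7200 ← occupied
  → r_3 = 2.7200
beam 4: φ=270°, α=300°
  dir = (cos 300°, sin 300°) = (0.5000, -0.8660); from cell (5,2)
  next x-line at t=1.3600, next y-line at t=0.4157; Δt_x=2.0000, Δt_y=1.1547
    y: enter (5,1) at t=0.4157
    x: enter (6,1) at t=1.3600
    y: enter (6,0) at t=1.5704 ← occupied
  → r_4 = 1.5704

ranges = [4.2493, 3.0484, 2.7200, 1.5704]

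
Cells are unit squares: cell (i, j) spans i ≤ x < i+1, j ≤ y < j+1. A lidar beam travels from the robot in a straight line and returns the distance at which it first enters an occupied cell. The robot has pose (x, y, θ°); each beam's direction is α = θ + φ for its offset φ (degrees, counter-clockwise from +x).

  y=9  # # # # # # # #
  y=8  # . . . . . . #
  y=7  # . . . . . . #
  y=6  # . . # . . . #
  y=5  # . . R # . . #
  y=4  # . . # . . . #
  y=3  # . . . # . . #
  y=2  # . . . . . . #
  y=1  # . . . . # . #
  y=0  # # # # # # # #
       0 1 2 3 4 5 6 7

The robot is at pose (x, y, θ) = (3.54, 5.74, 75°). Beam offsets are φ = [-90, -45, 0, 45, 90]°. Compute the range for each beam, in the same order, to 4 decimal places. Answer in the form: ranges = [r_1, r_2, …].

beam 1: φ=-90°, α=345°
  dir = (cos 345°, sin 345°) = (0.9659, -0.2588); from cell (3,5)
  next x-line at t=0.4762, next y-line at t=2.8591; Δt_x=1.0353, Δt_y=3.8637
    x: enter (4,5) at t=0.4762 ← occupied
  → r_1 = 0.4762
beam 2: φ=-45°, α=30°
  dir = (cos 30°, sin 30°) = (0.8660, 0.5000); from cell (3,5)
  next x-line at t=0.5312, next y-line at t=0.5200; Δt_x=1.1547, Δt_y=2.0000
    y: enter (3,6) at t=0.5200 ← occupied
  → r_2 = 0.5200
beam 3: φ=0°, α=75°
  dir = (cos 75°, sin 75°) = (0.2588, 0.9659); from cell (3,5)
  next x-line at t=1.7773, next y-line at t=0.2692; Δt_x=3.8637, Δt_y=1.0353
    y: enter (3,6) at t=0.2692 ← occupied
  → r_3 = 0.2692
beam 4: φ=45°, α=120°
  dir = (cos 120°, sin 120°) = (-0.5000, 0.8660); from cell (3,5)
  next x-line at t=1.0800, next y-line at t=0.3002; Δt_x=2.0000, Δt_y=1.1547
    y: enter (3,6) at t=0.3002 ← occupied
  → r_4 = 0.3002
beam 5: φ=90°, α=165°
  dir = (cos 165°, sin 165°) = (-0.9659, 0.2588); from cell (3,5)
  next x-line at t=0.5590, next y-line at t=1.0046; Δt_x=1.0353, Δt_y=3.8637
    x: enter (2,5) at t=0.5590
    y: enter (2,6) at t=1.0046
    x: enter (1,6) at t=1.5943
    x: enter (0,6) at t=2.6296 ← occupied
  → r_5 = 2.6296

ranges = [0.4762, 0.5200, 0.2692, 0.3002, 2.6296]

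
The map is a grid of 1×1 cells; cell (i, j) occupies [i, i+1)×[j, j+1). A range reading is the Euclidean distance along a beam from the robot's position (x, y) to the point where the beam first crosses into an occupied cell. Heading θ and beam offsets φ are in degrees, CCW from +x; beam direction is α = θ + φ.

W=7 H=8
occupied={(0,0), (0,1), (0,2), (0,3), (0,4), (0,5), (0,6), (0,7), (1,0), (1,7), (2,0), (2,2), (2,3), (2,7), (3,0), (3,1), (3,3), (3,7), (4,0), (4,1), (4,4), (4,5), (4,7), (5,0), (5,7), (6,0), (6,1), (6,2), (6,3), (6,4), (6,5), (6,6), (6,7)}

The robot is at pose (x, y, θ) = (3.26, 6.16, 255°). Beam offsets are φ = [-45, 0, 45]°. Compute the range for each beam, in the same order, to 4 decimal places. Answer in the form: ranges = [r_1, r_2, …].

beam 1: φ=-45°, α=210°
  d=(-0.8660,-0.5000)  start (3,6)  tX=0.3002 tY=0.3200  stride 1/|dx|=1.1547 1/|dy|=2.0000
    cross x-line → (2,6), t=0.3002
    cross y-line → (2,5), t=0.3200
    cross x-line → (1,5), t=1.4549
    cross y-line → (1,4), t=2.3200
    cross x-line → (0,4), t=2.6096 (wall)
  → r_1 = 2.6096
beam 2: φ=0°, α=255°
  d=(-0.2588,-0.9659)  start (3,6)  tX=1.0046 tY=0.1656  stride 1/|dx|=3.8637 1/|dy|=1.0353
    cross y-line → (3,5), t=0.1656
    cross x-line → (2,5), t=1.0046
    cross y-line → (2,4), t=1.2009
    cross y-line → (2,3), t=2.2362 (wall)
  → r_2 = 2.2362
beam 3: φ=45°, α=300°
  d=(0.5000,-0.8660)  start (3,6)  tX=1.4800 tY=0.1848  stride 1/|dx|=2.0000 1/|dy|=1.1547
    cross y-line → (3,5), t=0.1848
    cross y-line → (3,4), t=1.3395
    cross x-line → (4,4), t=1.4800 (wall)
  → r_3 = 1.4800

ranges = [2.6096, 2.2362, 1.4800]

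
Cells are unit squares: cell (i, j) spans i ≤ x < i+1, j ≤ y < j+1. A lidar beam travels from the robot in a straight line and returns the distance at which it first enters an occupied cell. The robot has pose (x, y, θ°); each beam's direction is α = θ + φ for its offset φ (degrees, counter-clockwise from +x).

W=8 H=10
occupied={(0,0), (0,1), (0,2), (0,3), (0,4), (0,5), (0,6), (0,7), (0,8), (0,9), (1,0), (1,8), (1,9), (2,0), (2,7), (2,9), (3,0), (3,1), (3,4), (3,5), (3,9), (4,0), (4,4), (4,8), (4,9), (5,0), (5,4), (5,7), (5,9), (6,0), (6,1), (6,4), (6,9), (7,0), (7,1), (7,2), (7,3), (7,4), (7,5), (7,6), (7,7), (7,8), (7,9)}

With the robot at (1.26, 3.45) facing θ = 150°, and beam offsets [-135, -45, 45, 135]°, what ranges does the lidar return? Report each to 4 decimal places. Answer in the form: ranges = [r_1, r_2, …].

beam 1: φ=-135°, α=15°
  dir = (cos 15°, sin 15°) = (0.9659, 0.2588); from cell (1,3)
  next x-line at t=0.7661, next y-line at t=2.1250; Δt_x=1.0353, Δt_y=3.8637
    x: enter (2,3) at t=0.7661
    x: enter (3,3) at t=1.8014
    y: enter (3,4) at t=2.1250 ← occupied
  → r_1 = 2.1250
beam 2: φ=-45°, α=105°
  dir = (cos 105°, sin 105°) = (-0.2588, 0.9659); from cell (1,3)
  next x-line at t=1.0046, next y-line at t=0.5694; Δt_x=3.8637, Δt_y=1.0353
    y: enter (1,4) at t=0.5694
    x: enter (0,4) at t=1.0046 ← occupied
  → r_2 = 1.0046
beam 3: φ=45°, α=195°
  dir = (cos 195°, sin 195°) = (-0.9659, -0.2588); from cell (1,3)
  next x-line at t=0.2692, next y-line at t=1.7387; Δt_x=1.0353, Δt_y=3.8637
    x: enter (0,3) at t=0.2692 ← occupied
  → r_3 = 0.2692
beam 4: φ=135°, α=285°
  dir = (cos 285°, sin 285°) = (0.2588, -0.9659); from cell (1,3)
  next x-line at t=2.8591, next y-line at t=0.4659; Δt_x=3.8637, Δt_y=1.0353
    y: enter (1,2) at t=0.4659
    y: enter (1,1) at t=1.5012
    y: enter (1,0) at t=2.5364 ← occupied
  → r_4 = 2.5364

ranges = [2.1250, 1.0046, 0.2692, 2.5364]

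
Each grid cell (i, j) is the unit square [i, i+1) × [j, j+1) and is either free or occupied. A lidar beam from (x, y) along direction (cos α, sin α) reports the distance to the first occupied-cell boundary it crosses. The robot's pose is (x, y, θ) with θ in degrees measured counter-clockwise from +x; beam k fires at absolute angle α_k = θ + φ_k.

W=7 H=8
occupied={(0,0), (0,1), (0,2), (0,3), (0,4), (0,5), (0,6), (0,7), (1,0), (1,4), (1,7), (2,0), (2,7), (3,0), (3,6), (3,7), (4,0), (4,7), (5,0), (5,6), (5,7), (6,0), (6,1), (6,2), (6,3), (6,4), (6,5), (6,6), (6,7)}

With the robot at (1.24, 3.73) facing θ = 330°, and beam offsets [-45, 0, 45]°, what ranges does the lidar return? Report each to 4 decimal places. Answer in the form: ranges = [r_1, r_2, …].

beam 1: φ=-45°, α=285°
  cosα=0.2588 sinα=-0.9659 | (1,3) | tMaxX 2.9364 tMaxY 0.7558 | tΔX 3.8637 tΔY 1.0353
    t=0.7558 [y] (1,2)
    t=1.7910 [y] (1,1)
    t=2.8263 [y] (1,0) — stop
  → r_1 = 2.8263
beam 2: φ=0°, α=330°
  cosα=0.8660 sinα=-0.5000 | (1,3) | tMaxX 0.8776 tMaxY 1.4600 | tΔX 1.1547 tΔY 2.0000
    t=0.8776 [x] (2,3)
    t=1.4600 [y] (2,2)
    t=2.0323 [x] (3,2)
    t=3.1870 [x] (4,2)
    t=3.4600 [y] (4,1)
    t=4.3417 [x] (5,1)
    t=5.4600 [y] (5,0) — stop
  → r_2 = 5.4600
beam 3: φ=45°, α=15°
  cosα=0.9659 sinα=0.2588 | (1,3) | tMaxX 0.7868 tMaxY 1.0432 | tΔX 1.0353 tΔY 3.8637
    t=0.7868 [x] (2,3)
    t=1.0432 [y] (2,4)
    t=1.8221 [x] (3,4)
    t=2.8574 [x] (4,4)
    t=3.8926 [x] (5,4)
    t=4.9069 [y] (5,5)
    t=4.9279 [x] (6,5) — stop
  → r_3 = 4.9279

ranges = [2.8263, 5.4600, 4.9279]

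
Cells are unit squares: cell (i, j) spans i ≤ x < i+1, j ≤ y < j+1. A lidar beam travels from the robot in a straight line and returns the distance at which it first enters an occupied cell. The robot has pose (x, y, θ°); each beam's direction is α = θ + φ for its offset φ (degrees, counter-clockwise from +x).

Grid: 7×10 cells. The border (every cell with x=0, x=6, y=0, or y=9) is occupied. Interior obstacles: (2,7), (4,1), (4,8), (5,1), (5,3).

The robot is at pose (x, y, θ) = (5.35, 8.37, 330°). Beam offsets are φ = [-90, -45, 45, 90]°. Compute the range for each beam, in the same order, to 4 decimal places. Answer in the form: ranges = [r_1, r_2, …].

ranges = [8.5101, 2.5114, 0.6729, 0.7275]

beam 1: φ=-90°, α=240°
  cosα=-0.5000 sinα=-0.8660 | (5,8) | tMaxX 0.7000 tMaxY 0.4272 | tΔX 2.0000 tΔY 1.1547
    t=0.4272 [y] (5,7)
    t=0.7000 [x] (4,7)
    t=1.5819 [y] (4,6)
    t=2.7000 [x] (3,6)
    t=2.7366 [y] (3,5)
    t=3.8913 [y] (3,4)
    t=4.7000 [x] (2,4)
    t=5.0460 [y] (2,3)
    t=6.2007 [y] (2,2)
    t=6.7000 [x] (1,2)
    t=7.3554 [y] (1,1)
    t=8.5101 [y] (1,0) — stop
  → r_1 = 8.5101
beam 2: φ=-45°, α=285°
  cosα=0.2588 sinα=-0.9659 | (5,8) | tMaxX 2.5114 tMaxY 0.3831 | tΔX 3.8637 tΔY 1.0353
    t=0.3831 [y] (5,7)
    t=1.4183 [y] (5,6)
    t=2.4536 [y] (5,5)
    t=2.5114 [x] (6,5) — stop
  → r_2 = 2.5114
beam 3: φ=45°, α=15°
  cosα=0.9659 sinα=0.2588 | (5,8) | tMaxX 0.6729 tMaxY 2.4341 | tΔX 1.0353 tΔY 3.8637
    t=0.6729 [x] (6,8) — stop
  → r_3 = 0.6729
beam 4: φ=90°, α=60°
  cosα=0.5000 sinα=0.8660 | (5,8) | tMaxX 1.3000 tMaxY 0.7275 | tΔX 2.0000 tΔY 1.1547
    t=0.7275 [y] (5,9) — stop
  → r_4 = 0.7275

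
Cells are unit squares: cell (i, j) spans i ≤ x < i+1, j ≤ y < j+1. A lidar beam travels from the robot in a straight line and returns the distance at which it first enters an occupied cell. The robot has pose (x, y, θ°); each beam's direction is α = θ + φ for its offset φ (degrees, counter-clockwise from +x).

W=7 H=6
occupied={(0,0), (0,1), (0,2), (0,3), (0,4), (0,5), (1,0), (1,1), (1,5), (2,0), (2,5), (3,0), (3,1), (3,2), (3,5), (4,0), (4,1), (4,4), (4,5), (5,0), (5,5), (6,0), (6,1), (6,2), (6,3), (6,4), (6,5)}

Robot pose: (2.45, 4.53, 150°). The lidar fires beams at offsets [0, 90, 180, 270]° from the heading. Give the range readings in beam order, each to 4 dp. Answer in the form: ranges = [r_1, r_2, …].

ranges = [0.9400, 2.9000, 4.0992, 0.5427]

beam 1: φ=0°, α=150°
  dir = (cos 150°, sin 150°) = (-0.8660, 0.5000); from cell (2,4)
  next x-line at t=0.5196, next y-line at t=0.9400; Δt_x=1.1547, Δt_y=2.0000
    x: enter (1,4) at t=0.5196
    y: enter (1,5) at t=0.9400 ← occupied
  → r_1 = 0.9400
beam 2: φ=90°, α=240°
  dir = (cos 240°, sin 240°) = (-0.5000, -0.8660); from cell (2,4)
  next x-line at t=0.9000, next y-line at t=0.6120; Δt_x=2.0000, Δt_y=1.1547
    y: enter (2,3) at t=0.6120
    x: enter (1,3) at t=0.9000
    y: enter (1,2) at t=1.7667
    x: enter (0,2) at t=2.9000 ← occupied
  → r_2 = 2.9000
beam 3: φ=180°, α=330°
  dir = (cos 330°, sin 330°) = (0.8660, -0.5000); from cell (2,4)
  next x-line at t=0.6351, next y-line at t=1.0600; Δt_x=1.1547, Δt_y=2.0000
    x: enter (3,4) at t=0.6351
    y: enter (3,3) at t=1.0600
    x: enter (4,3) at t=1.7898
    x: enter (5,3) at t=2.9445
    y: enter (5,2) at t=3.0600
    x: enter (6,2) at t=4.0992 ← occupied
  → r_3 = 4.0992
beam 4: φ=270°, α=60°
  dir = (cos 60°, sin 60°) = (0.5000, 0.8660); from cell (2,4)
  next x-line at t=1.1000, next y-line at t=0.5427; Δt_x=2.0000, Δt_y=1.1547
    y: enter (2,5) at t=0.5427 ← occupied
  → r_4 = 0.5427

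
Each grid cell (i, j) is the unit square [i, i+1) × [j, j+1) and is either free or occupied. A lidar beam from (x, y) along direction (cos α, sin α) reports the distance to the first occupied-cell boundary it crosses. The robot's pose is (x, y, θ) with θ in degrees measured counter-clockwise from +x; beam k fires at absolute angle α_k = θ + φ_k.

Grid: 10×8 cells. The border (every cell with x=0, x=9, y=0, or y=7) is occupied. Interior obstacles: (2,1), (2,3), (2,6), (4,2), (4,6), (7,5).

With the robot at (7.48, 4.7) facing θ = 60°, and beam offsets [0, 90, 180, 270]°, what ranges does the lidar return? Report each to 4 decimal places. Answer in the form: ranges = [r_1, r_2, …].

ranges = [0.3464, 2.8637, 4.2724, 1.7551]

beam 1: φ=0°, α=60°
  dir = (cos 60°, sin 60°) = (0.5000, 0.8660); from cell (7,4)
  next x-line at t=1.0400, next y-line at t=0.3464; Δt_x=2.0000, Δt_y=1.1547
    y: enter (7,5) at t=0.3464 ← occupied
  → r_1 = 0.3464
beam 2: φ=90°, α=150°
  dir = (cos 150°, sin 150°) = (-0.8660, 0.5000); from cell (7,4)
  next x-line at t=0.5543, next y-line at t=0.6000; Δt_x=1.1547, Δt_y=2.0000
    x: enter (6,4) at t=0.5543
    y: enter (6,5) at t=0.6000
    x: enter (5,5) at t=1.7090
    y: enter (5,6) at t=2.6000
    x: enter (4,6) at t=2.8637 ← occupied
  → r_2 = 2.8637
beam 3: φ=180°, α=240°
  dir = (cos 240°, sin 240°) = (-0.5000, -0.8660); from cell (7,4)
  next x-line at t=0.9600, next y-line at t=0.8083; Δt_x=2.0000, Δt_y=1.1547
    y: enter (7,3) at t=0.8083
    x: enter (6,3) at t=0.9600
    y: enter (6,2) at t=1.9630
    x: enter (5,2) at t=2.9600
    y: enter (5,1) at t=3.1177
    y: enter (5,0) at t=4.2724 ← occupied
  → r_3 = 4.2724
beam 4: φ=270°, α=330°
  dir = (cos 330°, sin 330°) = (0.8660, -0.5000); from cell (7,4)
  next x-line at t=0.6004, next y-line at t=1.4000; Δt_x=1.1547, Δt_y=2.0000
    x: enter (8,4) at t=0.6004
    y: enter (8,3) at t=1.4000
    x: enter (9,3) at t=1.7551 ← occupied
  → r_4 = 1.7551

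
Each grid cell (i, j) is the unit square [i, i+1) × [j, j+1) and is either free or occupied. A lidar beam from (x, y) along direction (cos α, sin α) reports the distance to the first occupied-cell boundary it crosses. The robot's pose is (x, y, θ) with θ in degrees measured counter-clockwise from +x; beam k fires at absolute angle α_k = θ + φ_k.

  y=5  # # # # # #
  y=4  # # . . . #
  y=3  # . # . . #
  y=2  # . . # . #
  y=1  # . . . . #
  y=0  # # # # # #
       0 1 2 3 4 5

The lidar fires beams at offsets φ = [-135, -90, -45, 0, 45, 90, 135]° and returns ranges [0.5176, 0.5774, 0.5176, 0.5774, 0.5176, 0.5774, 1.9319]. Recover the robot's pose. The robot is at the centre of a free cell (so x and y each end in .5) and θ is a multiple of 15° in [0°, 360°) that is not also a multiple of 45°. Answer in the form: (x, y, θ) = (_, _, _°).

(x, y, θ) = (1.5, 3.5, 120°)

The pose lattice has 13·16 = 208 candidates. Test each by forward raycasting.
  (4.5, 1.5, 300°): beam 1 = 3.6235 ≠ 0.5176 ✗
  (3.5, 4.5, 15°): beam 1 = 1.0000 ≠ 0.5176 ✗
  (2.5, 2.5, 345°): beam 1 = 1.7321 ≠ 0.5176 ✗
  (4.5, 4.5, 195°): beam 1 = 0.5774 ≠ 0.5176 ✗
  (2.5, 1.5, 345°): beam 1 = 1.0000 ≠ 0.5176 ✗
  …
  (1.5, 3.5, 120°): r_1=0.5176, r_2=0.5774, r_3=0.5176, r_4=0.5774, r_5=0.5176, r_6=0.5774, r_7=1.9319 — all match ✓
No second candidate reproduces the full scan.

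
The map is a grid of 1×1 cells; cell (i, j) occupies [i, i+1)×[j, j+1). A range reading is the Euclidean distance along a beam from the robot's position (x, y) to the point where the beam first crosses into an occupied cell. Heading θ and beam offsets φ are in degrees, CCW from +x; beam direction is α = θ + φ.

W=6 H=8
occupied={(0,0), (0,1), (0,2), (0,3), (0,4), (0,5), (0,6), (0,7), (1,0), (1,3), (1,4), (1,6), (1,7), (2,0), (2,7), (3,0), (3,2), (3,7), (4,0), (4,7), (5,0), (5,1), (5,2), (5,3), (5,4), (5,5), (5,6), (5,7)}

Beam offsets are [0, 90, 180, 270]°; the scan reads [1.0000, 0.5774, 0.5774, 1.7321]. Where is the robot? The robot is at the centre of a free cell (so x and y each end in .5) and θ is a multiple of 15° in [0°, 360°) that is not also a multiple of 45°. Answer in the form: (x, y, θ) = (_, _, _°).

(x, y, θ) = (1.5, 1.5, 120°)

Enumerate (i+0.5, j+0.5, θ) over the 20 free cells and 16 admissible headings. For each, cast all 4 beams and compare to the given ranges.
  (2.5, 3.5, 120°): beam 3 = 1.0000 ≠ 0.5774 ✗
  (4.5, 2.5, 300°): beam 3 = 5.0000 ≠ 0.5774 ✗
  (1.5, 1.5, 285°): beam 1 = 0.5176 ≠ 1.0000 ✗
  …
  (1.5, 1.5, 120°): r_1=1.0000, r_2=0.5774, r_3=0.5774, r_4=1.7321 — all match ✓
No second candidate reproduces the full scan.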